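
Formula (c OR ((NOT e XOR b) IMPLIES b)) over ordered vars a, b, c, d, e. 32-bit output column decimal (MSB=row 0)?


Formula: (c OR ((NOT e XOR b) IMPLIES b)) over a, b, c, d, e (32 rows)
Evaluate each row (bits = a,b,c,d,e, MSB first):
  row 0 [00000]: (0 OR ((NOT 0 XOR 0) IMPLIES 0)) -> 0
  row 1 [00001]: (0 OR ((NOT 1 XOR 0) IMPLIES 0)) -> 1
  row 2 [00010]: (0 OR ((NOT 0 XOR 0) IMPLIES 0)) -> 0
  row 3 [00011]: (0 OR ((NOT 1 XOR 0) IMPLIES 0)) -> 1
  row 4 [00100]: (1 OR ((NOT 0 XOR 0) IMPLIES 0)) -> 1
  row 5 [00101]: (1 OR ((NOT 1 XOR 0) IMPLIES 0)) -> 1
  row 6 [00110]: (1 OR ((NOT 0 XOR 0) IMPLIES 0)) -> 1
  row 7 [00111]: (1 OR ((NOT 1 XOR 0) IMPLIES 0)) -> 1
  row 8 [01000]: (0 OR ((NOT 0 XOR 1) IMPLIES 1)) -> 1
  row 9 [01001]: (0 OR ((NOT 1 XOR 1) IMPLIES 1)) -> 1
  row 10 [01010]: (0 OR ((NOT 0 XOR 1) IMPLIES 1)) -> 1
  row 11 [01011]: (0 OR ((NOT 1 XOR 1) IMPLIES 1)) -> 1
  row 12 [01100]: (1 OR ((NOT 0 XOR 1) IMPLIES 1)) -> 1
  row 13 [01101]: (1 OR ((NOT 1 XOR 1) IMPLIES 1)) -> 1
  row 14 [01110]: (1 OR ((NOT 0 XOR 1) IMPLIES 1)) -> 1
  row 15 [01111]: (1 OR ((NOT 1 XOR 1) IMPLIES 1)) -> 1
  row 16 [10000]: (0 OR ((NOT 0 XOR 0) IMPLIES 0)) -> 0
  row 17 [10001]: (0 OR ((NOT 1 XOR 0) IMPLIES 0)) -> 1
  row 18 [10010]: (0 OR ((NOT 0 XOR 0) IMPLIES 0)) -> 0
  row 19 [10011]: (0 OR ((NOT 1 XOR 0) IMPLIES 0)) -> 1
  row 20 [10100]: (1 OR ((NOT 0 XOR 0) IMPLIES 0)) -> 1
  row 21 [10101]: (1 OR ((NOT 1 XOR 0) IMPLIES 0)) -> 1
  row 22 [10110]: (1 OR ((NOT 0 XOR 0) IMPLIES 0)) -> 1
  row 23 [10111]: (1 OR ((NOT 1 XOR 0) IMPLIES 0)) -> 1
  row 24 [11000]: (0 OR ((NOT 0 XOR 1) IMPLIES 1)) -> 1
  row 25 [11001]: (0 OR ((NOT 1 XOR 1) IMPLIES 1)) -> 1
  row 26 [11010]: (0 OR ((NOT 0 XOR 1) IMPLIES 1)) -> 1
  row 27 [11011]: (0 OR ((NOT 1 XOR 1) IMPLIES 1)) -> 1
  row 28 [11100]: (1 OR ((NOT 0 XOR 1) IMPLIES 1)) -> 1
  row 29 [11101]: (1 OR ((NOT 1 XOR 1) IMPLIES 1)) -> 1
  row 30 [11110]: (1 OR ((NOT 0 XOR 1) IMPLIES 1)) -> 1
  row 31 [11111]: (1 OR ((NOT 1 XOR 1) IMPLIES 1)) -> 1
Full result column, 4 rows per line (a,b,c fixed per line; d,e runs 00..11 left to right):
  rows 0-3 [a,b,c=000]: 0101  = hex 5
  rows 4-7 [a,b,c=001]: 1111  = hex F
  rows 8-11 [a,b,c=010]: 1111  = hex F
  rows 12-15 [a,b,c=011]: 1111  = hex F
  rows 16-19 [a,b,c=100]: 0101  = hex 5
  rows 20-23 [a,b,c=101]: 1111  = hex F
  rows 24-27 [a,b,c=110]: 1111  = hex F
  rows 28-31 [a,b,c=111]: 1111  = hex F
Output column (row 0 .. row 31) = 01011111111111110101111111111111
Output column grouped in 4s = 0101 1111 1111 1111 0101 1111 1111 1111 = 0x5FFF5FFF
Convert to decimal digit by digit (value = value*16 + digit):
  5 -> 5
  5*16 + 15 (F) = 95
  95*16 + 15 (F) = 1535
  1535*16 + 15 (F) = 24575
  24575*16 + 5 = 393205
  393205*16 + 15 (F) = 6291295
  6291295*16 + 15 (F) = 100660735
  100660735*16 + 15 (F) = 1610571775
Decimal = 1610571775

1610571775


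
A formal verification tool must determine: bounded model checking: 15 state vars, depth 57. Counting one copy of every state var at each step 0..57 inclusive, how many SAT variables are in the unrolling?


BMC unrolls to depth k, creating one copy of each state var for steps 0..k.
Step count = 57 + 1 = 58 (steps 0 through 57)
Vars per step = 15
Total = 15 * 58 = 870

870


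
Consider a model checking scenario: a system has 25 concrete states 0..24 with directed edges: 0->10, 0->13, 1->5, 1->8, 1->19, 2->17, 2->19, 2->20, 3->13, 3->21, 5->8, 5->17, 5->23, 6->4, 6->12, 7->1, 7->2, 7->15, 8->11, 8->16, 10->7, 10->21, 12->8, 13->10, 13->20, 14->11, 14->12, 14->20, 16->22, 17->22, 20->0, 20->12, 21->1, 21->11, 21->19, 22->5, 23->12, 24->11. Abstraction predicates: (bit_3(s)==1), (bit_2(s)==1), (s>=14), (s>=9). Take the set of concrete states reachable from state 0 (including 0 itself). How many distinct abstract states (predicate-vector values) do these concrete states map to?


BFS from 0:
Concrete reachable: {0, 1, 2, 5, 7, 8, 10, 11, 12, 13, 15, 16, 17, 19, 20, 21, 22, 23}
Abstract via predicates (bit_3(s)==1), (bit_2(s)==1), (s>=14), (s>=9):
  (0,0,0,0) <- {0, 1, 2}
  (0,0,1,1) <- {16, 17, 19}
  (0,1,0,0) <- {5, 7}
  (0,1,1,1) <- {20, 21, 22, 23}
  (1,0,0,0) <- {8}
  (1,0,0,1) <- {10, 11}
  (1,1,0,1) <- {12, 13}
  (1,1,1,1) <- {15}
Distinct abstract states = 8

8


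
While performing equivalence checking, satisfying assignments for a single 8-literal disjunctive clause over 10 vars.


Step 1: Total=2^10=1024
Step 2: Unsat when all 8 false: 2^2=4
Step 3: Sat=1024-4=1020

1020


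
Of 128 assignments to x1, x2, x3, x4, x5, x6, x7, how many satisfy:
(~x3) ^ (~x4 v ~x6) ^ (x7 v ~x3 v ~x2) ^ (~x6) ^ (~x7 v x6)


CNF with 5 clauses over 7 vars (128 assignments).
An assignment satisfies CNF iff every clause has >=1 true literal.
Check each row (bits = x1,x2,x3,x4,x5,x6,x7; clause T/F shown):
  row 0 [0000000]: clauses=TTTTT -> 1
  row 1 [0000001]: clauses=TTTTF -> 0
  row 2 [0000010]: clauses=TTTFT -> 0
  row 3 [0000011]: clauses=TTTFT -> 0
  row 4 [0000100]: clauses=TTTTT -> 1
  (every remaining row is evaluated the same way; all 128 results are listed next)
Full result column, 8 rows per line (x1,x2,x3,x4 fixed per line; x5,x6,x7 runs 000..111 left to right):
  rows 0-7 [x1,x2,x3,x4=0000]: 10001000  (ones: 2)
  rows 8-15 [x1,x2,x3,x4=0001]: 10001000  (ones: 2)
  rows 16-23 [x1,x2,x3,x4=0010]: 00000000  (ones: 0)
  rows 24-31 [x1,x2,x3,x4=0011]: 00000000  (ones: 0)
  rows 32-39 [x1,x2,x3,x4=0100]: 10001000  (ones: 2)
  rows 40-47 [x1,x2,x3,x4=0101]: 10001000  (ones: 2)
  rows 48-55 [x1,x2,x3,x4=0110]: 00000000  (ones: 0)
  rows 56-63 [x1,x2,x3,x4=0111]: 00000000  (ones: 0)
  rows 64-71 [x1,x2,x3,x4=1000]: 10001000  (ones: 2)
  rows 72-79 [x1,x2,x3,x4=1001]: 10001000  (ones: 2)
  rows 80-87 [x1,x2,x3,x4=1010]: 00000000  (ones: 0)
  rows 88-95 [x1,x2,x3,x4=1011]: 00000000  (ones: 0)
  rows 96-103 [x1,x2,x3,x4=1100]: 10001000  (ones: 2)
  rows 104-111 [x1,x2,x3,x4=1101]: 10001000  (ones: 2)
  rows 112-119 [x1,x2,x3,x4=1110]: 00000000  (ones: 0)
  rows 120-127 [x1,x2,x3,x4=1111]: 00000000  (ones: 0)
Satisfying assignments = 2+2+0+0+2+2+0+0+2+2+0+0+2+2+0+0 = 16

16


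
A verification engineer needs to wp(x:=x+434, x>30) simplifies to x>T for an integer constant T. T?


Formula: wp(x:=E, P) = P[E/x] (substitute E for x in postcondition)
Step 1: Postcondition: x>30
Step 2: Substitute x+434 for x: x+434>30
Step 3: Solve for x: x > 30-434 = -404

-404


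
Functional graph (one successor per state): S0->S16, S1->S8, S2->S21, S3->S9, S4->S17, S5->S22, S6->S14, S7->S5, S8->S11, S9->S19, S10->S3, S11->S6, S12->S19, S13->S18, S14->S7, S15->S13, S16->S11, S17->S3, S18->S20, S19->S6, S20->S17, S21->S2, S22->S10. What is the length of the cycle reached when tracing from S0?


Trace from S0 until a state repeats:
  S0 -> S16 -> S11 -> S6 -> S14 -> S7 -> S5 -> S22 -> S10 -> S3 -> S9 -> S19 -> S6
S6 first seen at step 3, revisited at step 12.
Cycle length = 12 - 3 = 9

9


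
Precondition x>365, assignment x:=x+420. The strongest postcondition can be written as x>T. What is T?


Formula: sp(P, x:=E) = exists old_x. (x = E[old_x/x]) AND P[old_x/x] (old_x is the value of x before the assignment; eliminate old_x by solving x = E[old_x/x] for old_x)
Step 1: Precondition P: x>365, i.e. old_x > 365
Step 2: Assignment gives x = old_x + 420, so old_x = x - 420
Step 3: Substitute into P: x - 420 > 365
Step 4: Simplify: x > 365+420 = 785

785


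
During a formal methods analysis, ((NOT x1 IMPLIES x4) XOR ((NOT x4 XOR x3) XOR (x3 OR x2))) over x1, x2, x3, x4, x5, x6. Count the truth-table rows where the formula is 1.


Formula: ((NOT x1 IMPLIES x4) XOR ((NOT x4 XOR x3) XOR (x3 OR x2))) over 6 vars (64 rows)
Evaluate each row (x1, x2, x3, x4, x5, x6 as bits, MSB first):
  row 0 [000000]: ((NOT 0 IMPLIES 0) XOR ((NOT 0 XOR 0) XOR (0 OR 0))) -> 1
  row 1 [000001]: ((NOT 0 IMPLIES 0) XOR ((NOT 0 XOR 0) XOR (0 OR 0))) -> 1
  row 2 [000010]: ((NOT 0 IMPLIES 0) XOR ((NOT 0 XOR 0) XOR (0 OR 0))) -> 1
  row 3 [000011]: ((NOT 0 IMPLIES 0) XOR ((NOT 0 XOR 0) XOR (0 OR 0))) -> 1
  row 4 [000100]: ((NOT 0 IMPLIES 1) XOR ((NOT 1 XOR 0) XOR (0 OR 0))) -> 1
  (every remaining row is evaluated the same way; all 64 results are listed next)
Full result column, 8 rows per line (x1,x2,x3 fixed per line; x4,x5,x6 runs 000..111 left to right):
  rows 0-7 [x1,x2,x3=000]: 11111111  (ones: 8)
  rows 8-15 [x1,x2,x3=001]: 11111111  (ones: 8)
  rows 16-23 [x1,x2,x3=010]: 00000000  (ones: 0)
  rows 24-31 [x1,x2,x3=011]: 11111111  (ones: 8)
  rows 32-39 [x1,x2,x3=100]: 00001111  (ones: 4)
  rows 40-47 [x1,x2,x3=101]: 00001111  (ones: 4)
  rows 48-55 [x1,x2,x3=110]: 11110000  (ones: 4)
  rows 56-63 [x1,x2,x3=111]: 00001111  (ones: 4)
Count of 1-rows = 8+8+0+8+4+4+4+4 = 40

40


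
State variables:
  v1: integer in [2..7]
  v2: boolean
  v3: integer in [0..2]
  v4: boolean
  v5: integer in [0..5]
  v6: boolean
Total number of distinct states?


State space = product of domain sizes of all variables.
Domain sizes:
  v1 (integer in [2..7]): 6
  v2 (boolean): 2
  v3 (integer in [0..2]): 3
  v4 (boolean): 2
  v5 (integer in [0..5]): 6
  v6 (boolean): 2
Product = 6 * 2 * 3 * 2 * 6 * 2 = 864

864


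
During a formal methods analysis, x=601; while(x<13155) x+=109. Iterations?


Step 1: x goes from 601 toward 13155 by 109; the body runs while x<13155, so iterations = ceil((bound-start)/step)
Step 2: Distance=12554
Step 3: ceil(12554/109)=116

116


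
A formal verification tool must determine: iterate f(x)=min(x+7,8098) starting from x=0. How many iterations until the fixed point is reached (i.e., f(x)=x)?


Step 1: x=0, cap=8098, increment=7
Step 2: x grows by 7 each step until capped at 8098; fixed point is x=8098
Step 3: iterations = ceil(8098/7) = 1157

1157


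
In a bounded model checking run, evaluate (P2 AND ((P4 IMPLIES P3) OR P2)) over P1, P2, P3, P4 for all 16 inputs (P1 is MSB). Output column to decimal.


Formula: (P2 AND ((P4 IMPLIES P3) OR P2)) over P1, P2, P3, P4 (16 rows)
Evaluate each row (bits = P1,P2,P3,P4, MSB first):
  row 0 [0000]: (0 AND ((0 IMPLIES 0) OR 0)) -> 0
  row 1 [0001]: (0 AND ((1 IMPLIES 0) OR 0)) -> 0
  row 2 [0010]: (0 AND ((0 IMPLIES 1) OR 0)) -> 0
  row 3 [0011]: (0 AND ((1 IMPLIES 1) OR 0)) -> 0
  row 4 [0100]: (1 AND ((0 IMPLIES 0) OR 1)) -> 1
  row 5 [0101]: (1 AND ((1 IMPLIES 0) OR 1)) -> 1
  row 6 [0110]: (1 AND ((0 IMPLIES 1) OR 1)) -> 1
  row 7 [0111]: (1 AND ((1 IMPLIES 1) OR 1)) -> 1
  row 8 [1000]: (0 AND ((0 IMPLIES 0) OR 0)) -> 0
  row 9 [1001]: (0 AND ((1 IMPLIES 0) OR 0)) -> 0
  row 10 [1010]: (0 AND ((0 IMPLIES 1) OR 0)) -> 0
  row 11 [1011]: (0 AND ((1 IMPLIES 1) OR 0)) -> 0
  row 12 [1100]: (1 AND ((0 IMPLIES 0) OR 1)) -> 1
  row 13 [1101]: (1 AND ((1 IMPLIES 0) OR 1)) -> 1
  row 14 [1110]: (1 AND ((0 IMPLIES 1) OR 1)) -> 1
  row 15 [1111]: (1 AND ((1 IMPLIES 1) OR 1)) -> 1
Full result column, 4 rows per line (P1,P2 fixed per line; P3,P4 runs 00..11 left to right):
  rows 0-3 [P1,P2=00]: 0000  = hex 0
  rows 4-7 [P1,P2=01]: 1111  = hex F
  rows 8-11 [P1,P2=10]: 0000  = hex 0
  rows 12-15 [P1,P2=11]: 1111  = hex F
Output column (row 0 .. row 15) = 0000111100001111
Output column grouped in 4s = 0000 1111 0000 1111 = 0x0F0F
Convert to decimal digit by digit (value = value*16 + digit):
  0 -> 0
  0*16 + 15 (F) = 15
  15*16 + 0 = 240
  240*16 + 15 (F) = 3855
Decimal = 3855

3855


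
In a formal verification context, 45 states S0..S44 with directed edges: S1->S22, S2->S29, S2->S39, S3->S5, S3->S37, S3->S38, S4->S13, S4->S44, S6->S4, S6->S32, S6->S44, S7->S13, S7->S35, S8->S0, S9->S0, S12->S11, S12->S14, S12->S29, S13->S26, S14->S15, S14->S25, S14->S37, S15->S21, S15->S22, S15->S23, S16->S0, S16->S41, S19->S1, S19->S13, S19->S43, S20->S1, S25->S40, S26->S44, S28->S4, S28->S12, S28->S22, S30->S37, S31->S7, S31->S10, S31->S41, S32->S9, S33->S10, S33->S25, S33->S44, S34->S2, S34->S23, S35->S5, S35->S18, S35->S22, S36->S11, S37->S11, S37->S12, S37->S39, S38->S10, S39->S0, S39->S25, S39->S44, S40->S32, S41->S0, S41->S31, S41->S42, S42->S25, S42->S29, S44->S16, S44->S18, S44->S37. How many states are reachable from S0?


BFS from S0:
  layer 0: {S0}
Reachable set: {S0}
Count = 1

1


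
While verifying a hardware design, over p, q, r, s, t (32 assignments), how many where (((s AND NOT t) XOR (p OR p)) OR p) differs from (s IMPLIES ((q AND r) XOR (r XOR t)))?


F1 = (((s AND NOT t) XOR (p OR p)) OR p)
F2 = (s IMPLIES ((q AND r) XOR (r XOR t)))
Evaluate both on each of 32 rows (bits = p,q,r,s,t):
  row 0 [00000]: F1=0 F2=1 (differ) -> 1
  row 1 [00001]: F1=0 F2=1 (differ) -> 1
  row 2 [00010]: F1=1 F2=0 (differ) -> 1
  row 3 [00011]: F1=0 F2=1 (differ) -> 1
  row 4 [00100]: F1=0 F2=1 (differ) -> 1
  row 5 [00101]: F1=0 F2=1 (differ) -> 1
  row 6 [00110]: F1=1 F2=1 -> 0
  row 7 [00111]: F1=0 F2=0 -> 0
  row 8 [01000]: F1=0 F2=1 (differ) -> 1
  row 9 [01001]: F1=0 F2=1 (differ) -> 1
  row 10 [01010]: F1=1 F2=0 (differ) -> 1
  row 11 [01011]: F1=0 F2=1 (differ) -> 1
  row 12 [01100]: F1=0 F2=1 (differ) -> 1
  row 13 [01101]: F1=0 F2=1 (differ) -> 1
  row 14 [01110]: F1=1 F2=0 (differ) -> 1
  row 15 [01111]: F1=0 F2=1 (differ) -> 1
  row 16 [10000]: F1=1 F2=1 -> 0
  row 17 [10001]: F1=1 F2=1 -> 0
  row 18 [10010]: F1=1 F2=0 (differ) -> 1
  row 19 [10011]: F1=1 F2=1 -> 0
  row 20 [10100]: F1=1 F2=1 -> 0
  row 21 [10101]: F1=1 F2=1 -> 0
  row 22 [10110]: F1=1 F2=1 -> 0
  row 23 [10111]: F1=1 F2=0 (differ) -> 1
  row 24 [11000]: F1=1 F2=1 -> 0
  row 25 [11001]: F1=1 F2=1 -> 0
  row 26 [11010]: F1=1 F2=0 (differ) -> 1
  row 27 [11011]: F1=1 F2=1 -> 0
  row 28 [11100]: F1=1 F2=1 -> 0
  row 29 [11101]: F1=1 F2=1 -> 0
  row 30 [11110]: F1=1 F2=0 (differ) -> 1
  row 31 [11111]: F1=1 F2=1 -> 0
Full result column, 8 rows per line (p,q fixed per line; r,s,t runs 000..111 left to right):
  rows 0-7 [p,q=00]: 11111100  (ones: 6)
  rows 8-15 [p,q=01]: 11111111  (ones: 8)
  rows 16-23 [p,q=10]: 00100001  (ones: 2)
  rows 24-31 [p,q=11]: 00100010  (ones: 2)
Disagreements = 6+8+2+2 = 18

18


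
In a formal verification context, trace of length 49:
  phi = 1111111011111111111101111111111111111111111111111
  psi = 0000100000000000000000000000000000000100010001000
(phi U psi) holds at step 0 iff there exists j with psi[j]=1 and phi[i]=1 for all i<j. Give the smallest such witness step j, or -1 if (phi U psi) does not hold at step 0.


(phi U psi) at 0: need smallest j with psi[j]=1 and phi[i]=1 for all i in [0,j).
Scan from step 0:
  step 0: phi=1, psi=0 -> continue
  step 1: phi=1, psi=0 -> continue
  step 2: phi=1, psi=0 -> continue
  step 3: phi=1, psi=0 -> continue
  step 4: psi=1 and phi held for [0,4) -> witness found
Witness step = 4

4


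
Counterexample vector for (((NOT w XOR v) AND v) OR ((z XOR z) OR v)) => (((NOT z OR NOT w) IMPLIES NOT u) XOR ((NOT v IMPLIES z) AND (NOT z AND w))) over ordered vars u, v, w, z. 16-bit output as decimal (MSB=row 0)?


F1 = (((NOT w XOR v) AND v) OR ((z XOR z) OR v))
F2 = (((NOT z OR NOT w) IMPLIES NOT u) XOR ((NOT v IMPLIES z) AND (NOT z AND w)))
Counterexample to F1=>F2 is where F1=1 and F2=0.
Evaluate each row (bits = u,v,w,z, MSB first):
  row 0 [0000]: F1=0 F2=1 -> F1&~F2 -> 0
  row 1 [0001]: F1=0 F2=1 -> F1&~F2 -> 0
  row 2 [0010]: F1=0 F2=1 -> F1&~F2 -> 0
  row 3 [0011]: F1=0 F2=1 -> F1&~F2 -> 0
  row 4 [0100]: F1=1 F2=1 -> F1&~F2 -> 0
  row 5 [0101]: F1=1 F2=1 -> F1&~F2 -> 0
  row 6 [0110]: F1=1 F2=0 -> F1&~F2 -> 1
  row 7 [0111]: F1=1 F2=1 -> F1&~F2 -> 0
  row 8 [1000]: F1=0 F2=0 -> F1&~F2 -> 0
  row 9 [1001]: F1=0 F2=0 -> F1&~F2 -> 0
  row 10 [1010]: F1=0 F2=0 -> F1&~F2 -> 0
  row 11 [1011]: F1=0 F2=1 -> F1&~F2 -> 0
  row 12 [1100]: F1=1 F2=0 -> F1&~F2 -> 1
  row 13 [1101]: F1=1 F2=0 -> F1&~F2 -> 1
  row 14 [1110]: F1=1 F2=1 -> F1&~F2 -> 0
  row 15 [1111]: F1=1 F2=1 -> F1&~F2 -> 0
Full result column, 4 rows per line (u,v fixed per line; w,z runs 00..11 left to right):
  rows 0-3 [u,v=00]: 0000  = hex 0
  rows 4-7 [u,v=01]: 0010  = hex 2
  rows 8-11 [u,v=10]: 0000  = hex 0
  rows 12-15 [u,v=11]: 1100  = hex C
Counterexample vector (row 0 .. row 15) = 0000001000001100
Output column grouped in 4s = 0000 0010 0000 1100 = 0x020C
Convert to decimal digit by digit (value = value*16 + digit):
  0 -> 0
  0*16 + 2 = 2
  2*16 + 0 = 32
  32*16 + 12 (C) = 524
Decimal = 524

524


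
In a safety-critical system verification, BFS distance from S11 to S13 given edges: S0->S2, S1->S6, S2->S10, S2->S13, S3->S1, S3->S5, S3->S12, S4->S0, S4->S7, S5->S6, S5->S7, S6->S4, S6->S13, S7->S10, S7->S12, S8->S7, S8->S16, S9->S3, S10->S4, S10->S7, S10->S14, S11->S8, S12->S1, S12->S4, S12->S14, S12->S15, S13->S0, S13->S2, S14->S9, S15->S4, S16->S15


BFS layer-by-layer from S11:
  dist 0: {S11}
  dist 1: {S8}
  dist 2: {S7, S16}
  dist 3: {S10, S12, S15}
  dist 4: {S1, S4, S14}
  dist 5: {S0, S6, S9}
  dist 6: {S2, S3, S13}
  -> S13 reached at distance 6
Shortest path length = 6

6


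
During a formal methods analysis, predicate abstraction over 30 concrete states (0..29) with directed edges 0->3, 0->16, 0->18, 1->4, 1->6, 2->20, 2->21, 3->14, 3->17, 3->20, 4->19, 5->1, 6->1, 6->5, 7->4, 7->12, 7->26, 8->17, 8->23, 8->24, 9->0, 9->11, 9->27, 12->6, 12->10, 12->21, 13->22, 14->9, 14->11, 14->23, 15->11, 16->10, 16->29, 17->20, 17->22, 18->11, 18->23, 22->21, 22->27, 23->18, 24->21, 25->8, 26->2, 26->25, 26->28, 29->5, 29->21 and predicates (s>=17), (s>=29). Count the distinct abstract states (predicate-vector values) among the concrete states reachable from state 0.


BFS from 0:
Concrete reachable: {0, 1, 3, 4, 5, 6, 9, 10, 11, 14, 16, 17, 18, 19, 20, 21, 22, 23, 27, 29}
Abstract via predicates (s>=17), (s>=29):
  (0,0) <- {0, 1, 3, 4, 5, 6, 9, 10, 11, 14, 16}
  (1,0) <- {17, 18, 19, 20, 21, 22, 23, 27}
  (1,1) <- {29}
Distinct abstract states = 3

3


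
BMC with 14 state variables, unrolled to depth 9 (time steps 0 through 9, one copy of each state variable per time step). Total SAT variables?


BMC unrolls to depth k, creating one copy of each state var for steps 0..k.
Step count = 9 + 1 = 10 (steps 0 through 9)
Vars per step = 14
Total = 14 * 10 = 140

140


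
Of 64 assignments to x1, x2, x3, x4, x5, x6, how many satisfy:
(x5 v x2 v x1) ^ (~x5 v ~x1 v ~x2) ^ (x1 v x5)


CNF with 3 clauses over 6 vars (64 assignments).
An assignment satisfies CNF iff every clause has >=1 true literal.
Check each row (bits = x1,x2,x3,x4,x5,x6; clause T/F shown):
  row 0 [000000]: clauses=FTF -> 0
  row 1 [000001]: clauses=FTF -> 0
  row 2 [000010]: clauses=TTT -> 1
  row 3 [000011]: clauses=TTT -> 1
  row 4 [000100]: clauses=FTF -> 0
  (every remaining row is evaluated the same way; all 64 results are listed next)
Full result column, 8 rows per line (x1,x2,x3 fixed per line; x4,x5,x6 runs 000..111 left to right):
  rows 0-7 [x1,x2,x3=000]: 00110011  (ones: 4)
  rows 8-15 [x1,x2,x3=001]: 00110011  (ones: 4)
  rows 16-23 [x1,x2,x3=010]: 00110011  (ones: 4)
  rows 24-31 [x1,x2,x3=011]: 00110011  (ones: 4)
  rows 32-39 [x1,x2,x3=100]: 11111111  (ones: 8)
  rows 40-47 [x1,x2,x3=101]: 11111111  (ones: 8)
  rows 48-55 [x1,x2,x3=110]: 11001100  (ones: 4)
  rows 56-63 [x1,x2,x3=111]: 11001100  (ones: 4)
Satisfying assignments = 4+4+4+4+8+8+4+4 = 40

40


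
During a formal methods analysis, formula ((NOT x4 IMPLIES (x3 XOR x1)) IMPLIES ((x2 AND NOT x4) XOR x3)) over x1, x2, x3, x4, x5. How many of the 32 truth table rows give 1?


Formula: ((NOT x4 IMPLIES (x3 XOR x1)) IMPLIES ((x2 AND NOT x4) XOR x3)) over 5 vars (32 rows)
Evaluate each row (x1, x2, x3, x4, x5 as bits, MSB first):
  row 0 [00000]: ((NOT 0 IMPLIES (0 XOR 0)) IMPLIES ((0 AND NOT 0) XOR 0)) -> 1
  row 1 [00001]: ((NOT 0 IMPLIES (0 XOR 0)) IMPLIES ((0 AND NOT 0) XOR 0)) -> 1
  row 2 [00010]: ((NOT 1 IMPLIES (0 XOR 0)) IMPLIES ((0 AND NOT 1) XOR 0)) -> 0
  row 3 [00011]: ((NOT 1 IMPLIES (0 XOR 0)) IMPLIES ((0 AND NOT 1) XOR 0)) -> 0
  row 4 [00100]: ((NOT 0 IMPLIES (1 XOR 0)) IMPLIES ((0 AND NOT 0) XOR 1)) -> 1
  row 5 [00101]: ((NOT 0 IMPLIES (1 XOR 0)) IMPLIES ((0 AND NOT 0) XOR 1)) -> 1
  row 6 [00110]: ((NOT 1 IMPLIES (1 XOR 0)) IMPLIES ((0 AND NOT 1) XOR 1)) -> 1
  row 7 [00111]: ((NOT 1 IMPLIES (1 XOR 0)) IMPLIES ((0 AND NOT 1) XOR 1)) -> 1
  row 8 [01000]: ((NOT 0 IMPLIES (0 XOR 0)) IMPLIES ((1 AND NOT 0) XOR 0)) -> 1
  row 9 [01001]: ((NOT 0 IMPLIES (0 XOR 0)) IMPLIES ((1 AND NOT 0) XOR 0)) -> 1
  row 10 [01010]: ((NOT 1 IMPLIES (0 XOR 0)) IMPLIES ((1 AND NOT 1) XOR 0)) -> 0
  row 11 [01011]: ((NOT 1 IMPLIES (0 XOR 0)) IMPLIES ((1 AND NOT 1) XOR 0)) -> 0
  row 12 [01100]: ((NOT 0 IMPLIES (1 XOR 0)) IMPLIES ((1 AND NOT 0) XOR 1)) -> 0
  row 13 [01101]: ((NOT 0 IMPLIES (1 XOR 0)) IMPLIES ((1 AND NOT 0) XOR 1)) -> 0
  row 14 [01110]: ((NOT 1 IMPLIES (1 XOR 0)) IMPLIES ((1 AND NOT 1) XOR 1)) -> 1
  row 15 [01111]: ((NOT 1 IMPLIES (1 XOR 0)) IMPLIES ((1 AND NOT 1) XOR 1)) -> 1
  row 16 [10000]: ((NOT 0 IMPLIES (0 XOR 1)) IMPLIES ((0 AND NOT 0) XOR 0)) -> 0
  row 17 [10001]: ((NOT 0 IMPLIES (0 XOR 1)) IMPLIES ((0 AND NOT 0) XOR 0)) -> 0
  row 18 [10010]: ((NOT 1 IMPLIES (0 XOR 1)) IMPLIES ((0 AND NOT 1) XOR 0)) -> 0
  row 19 [10011]: ((NOT 1 IMPLIES (0 XOR 1)) IMPLIES ((0 AND NOT 1) XOR 0)) -> 0
  row 20 [10100]: ((NOT 0 IMPLIES (1 XOR 1)) IMPLIES ((0 AND NOT 0) XOR 1)) -> 1
  row 21 [10101]: ((NOT 0 IMPLIES (1 XOR 1)) IMPLIES ((0 AND NOT 0) XOR 1)) -> 1
  row 22 [10110]: ((NOT 1 IMPLIES (1 XOR 1)) IMPLIES ((0 AND NOT 1) XOR 1)) -> 1
  row 23 [10111]: ((NOT 1 IMPLIES (1 XOR 1)) IMPLIES ((0 AND NOT 1) XOR 1)) -> 1
  row 24 [11000]: ((NOT 0 IMPLIES (0 XOR 1)) IMPLIES ((1 AND NOT 0) XOR 0)) -> 1
  row 25 [11001]: ((NOT 0 IMPLIES (0 XOR 1)) IMPLIES ((1 AND NOT 0) XOR 0)) -> 1
  row 26 [11010]: ((NOT 1 IMPLIES (0 XOR 1)) IMPLIES ((1 AND NOT 1) XOR 0)) -> 0
  row 27 [11011]: ((NOT 1 IMPLIES (0 XOR 1)) IMPLIES ((1 AND NOT 1) XOR 0)) -> 0
  row 28 [11100]: ((NOT 0 IMPLIES (1 XOR 1)) IMPLIES ((1 AND NOT 0) XOR 1)) -> 1
  row 29 [11101]: ((NOT 0 IMPLIES (1 XOR 1)) IMPLIES ((1 AND NOT 0) XOR 1)) -> 1
  row 30 [11110]: ((NOT 1 IMPLIES (1 XOR 1)) IMPLIES ((1 AND NOT 1) XOR 1)) -> 1
  row 31 [11111]: ((NOT 1 IMPLIES (1 XOR 1)) IMPLIES ((1 AND NOT 1) XOR 1)) -> 1
Full result column, 8 rows per line (x1,x2 fixed per line; x3,x4,x5 runs 000..111 left to right):
  rows 0-7 [x1,x2=00]: 11001111  (ones: 6)
  rows 8-15 [x1,x2=01]: 11000011  (ones: 4)
  rows 16-23 [x1,x2=10]: 00001111  (ones: 4)
  rows 24-31 [x1,x2=11]: 11001111  (ones: 6)
Count of 1-rows = 6+4+4+6 = 20

20


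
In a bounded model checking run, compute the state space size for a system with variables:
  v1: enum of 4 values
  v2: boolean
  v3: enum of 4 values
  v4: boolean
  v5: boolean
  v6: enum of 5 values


State space = product of domain sizes of all variables.
Domain sizes:
  v1 (enum of 4 values): 4
  v2 (boolean): 2
  v3 (enum of 4 values): 4
  v4 (boolean): 2
  v5 (boolean): 2
  v6 (enum of 5 values): 5
Product = 4 * 2 * 4 * 2 * 2 * 5 = 640

640


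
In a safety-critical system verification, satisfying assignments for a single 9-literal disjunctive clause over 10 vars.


Step 1: Total=2^10=1024
Step 2: Unsat when all 9 false: 2^1=2
Step 3: Sat=1024-2=1022

1022


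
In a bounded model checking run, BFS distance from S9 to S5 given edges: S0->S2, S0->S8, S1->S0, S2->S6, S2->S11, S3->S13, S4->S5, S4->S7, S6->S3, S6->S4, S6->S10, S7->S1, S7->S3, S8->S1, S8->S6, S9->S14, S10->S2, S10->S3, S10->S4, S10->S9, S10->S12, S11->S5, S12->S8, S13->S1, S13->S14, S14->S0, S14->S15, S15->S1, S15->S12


BFS layer-by-layer from S9:
  dist 0: {S9}
  dist 1: {S14}
  dist 2: {S0, S15}
  dist 3: {S1, S2, S8, S12}
  dist 4: {S6, S11}
  dist 5: {S3, S4, S5, S10}
  -> S5 reached at distance 5
Shortest path length = 5

5


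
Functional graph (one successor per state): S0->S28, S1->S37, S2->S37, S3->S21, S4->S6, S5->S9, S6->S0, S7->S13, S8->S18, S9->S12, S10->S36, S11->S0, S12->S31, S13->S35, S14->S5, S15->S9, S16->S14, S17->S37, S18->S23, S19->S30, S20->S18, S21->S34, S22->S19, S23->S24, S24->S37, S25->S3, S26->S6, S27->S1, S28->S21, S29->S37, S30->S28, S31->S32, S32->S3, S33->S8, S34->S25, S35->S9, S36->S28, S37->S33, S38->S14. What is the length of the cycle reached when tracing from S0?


Trace from S0 until a state repeats:
  S0 -> S28 -> S21 -> S34 -> S25 -> S3 -> S21
S21 first seen at step 2, revisited at step 6.
Cycle length = 6 - 2 = 4

4


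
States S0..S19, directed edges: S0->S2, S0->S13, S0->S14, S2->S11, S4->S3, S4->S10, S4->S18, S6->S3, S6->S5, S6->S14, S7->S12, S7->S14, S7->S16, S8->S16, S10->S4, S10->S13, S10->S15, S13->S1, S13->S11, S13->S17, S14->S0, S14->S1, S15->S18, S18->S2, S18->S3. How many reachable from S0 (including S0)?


BFS from S0:
  layer 0: {S0}
  layer 1: {S2, S13, S14}
  layer 2: {S1, S11, S17}
Reachable set: {S0, S1, S2, S11, S13, S14, S17}
Count = 7

7


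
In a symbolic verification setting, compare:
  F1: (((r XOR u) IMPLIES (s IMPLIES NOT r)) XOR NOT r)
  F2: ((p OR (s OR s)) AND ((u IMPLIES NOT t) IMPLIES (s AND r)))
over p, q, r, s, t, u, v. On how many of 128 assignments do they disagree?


F1 = (((r XOR u) IMPLIES (s IMPLIES NOT r)) XOR NOT r)
F2 = ((p OR (s OR s)) AND ((u IMPLIES NOT t) IMPLIES (s AND r)))
Evaluate both on each of 128 rows (bits = p,q,r,s,t,u,v):
  row 0 [0000000]: F1=0 F2=0 -> 0
  row 1 [0000001]: F1=0 F2=0 -> 0
  row 2 [0000010]: F1=0 F2=0 -> 0
  row 3 [0000011]: F1=0 F2=0 -> 0
  row 4 [0000100]: F1=0 F2=0 -> 0
  (every remaining row is evaluated the same way; all 128 results are listed next)
Full result column, 8 rows per line (p,q,r,s fixed per line; t,u,v runs 000..111 left to right):
  rows 0-7 [p,q,r,s=0000]: 00000000  (ones: 0)
  rows 8-15 [p,q,r,s=0001]: 00000011  (ones: 2)
  rows 16-23 [p,q,r,s=0010]: 11111111  (ones: 8)
  rows 24-31 [p,q,r,s=0011]: 11001100  (ones: 4)
  rows 32-39 [p,q,r,s=0100]: 00000000  (ones: 0)
  rows 40-47 [p,q,r,s=0101]: 00000011  (ones: 2)
  rows 48-55 [p,q,r,s=0110]: 11111111  (ones: 8)
  rows 56-63 [p,q,r,s=0111]: 11001100  (ones: 4)
  rows 64-71 [p,q,r,s=1000]: 00000011  (ones: 2)
  rows 72-79 [p,q,r,s=1001]: 00000011  (ones: 2)
  rows 80-87 [p,q,r,s=1010]: 11111100  (ones: 6)
  rows 88-95 [p,q,r,s=1011]: 11001100  (ones: 4)
  rows 96-103 [p,q,r,s=1100]: 00000011  (ones: 2)
  rows 104-111 [p,q,r,s=1101]: 00000011  (ones: 2)
  rows 112-119 [p,q,r,s=1110]: 11111100  (ones: 6)
  rows 120-127 [p,q,r,s=1111]: 11001100  (ones: 4)
Disagreements = 0+2+8+4+0+2+8+4+2+2+6+4+2+2+6+4 = 56

56


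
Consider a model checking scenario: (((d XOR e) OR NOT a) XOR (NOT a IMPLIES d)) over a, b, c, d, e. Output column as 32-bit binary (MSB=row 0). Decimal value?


Formula: (((d XOR e) OR NOT a) XOR (NOT a IMPLIES d)) over a, b, c, d, e (32 rows)
Evaluate each row (bits = a,b,c,d,e, MSB first):
  row 0 [00000]: (((0 XOR 0) OR NOT 0) XOR (NOT 0 IMPLIES 0)) -> 1
  row 1 [00001]: (((0 XOR 1) OR NOT 0) XOR (NOT 0 IMPLIES 0)) -> 1
  row 2 [00010]: (((1 XOR 0) OR NOT 0) XOR (NOT 0 IMPLIES 1)) -> 0
  row 3 [00011]: (((1 XOR 1) OR NOT 0) XOR (NOT 0 IMPLIES 1)) -> 0
  row 4 [00100]: (((0 XOR 0) OR NOT 0) XOR (NOT 0 IMPLIES 0)) -> 1
  row 5 [00101]: (((0 XOR 1) OR NOT 0) XOR (NOT 0 IMPLIES 0)) -> 1
  row 6 [00110]: (((1 XOR 0) OR NOT 0) XOR (NOT 0 IMPLIES 1)) -> 0
  row 7 [00111]: (((1 XOR 1) OR NOT 0) XOR (NOT 0 IMPLIES 1)) -> 0
  row 8 [01000]: (((0 XOR 0) OR NOT 0) XOR (NOT 0 IMPLIES 0)) -> 1
  row 9 [01001]: (((0 XOR 1) OR NOT 0) XOR (NOT 0 IMPLIES 0)) -> 1
  row 10 [01010]: (((1 XOR 0) OR NOT 0) XOR (NOT 0 IMPLIES 1)) -> 0
  row 11 [01011]: (((1 XOR 1) OR NOT 0) XOR (NOT 0 IMPLIES 1)) -> 0
  row 12 [01100]: (((0 XOR 0) OR NOT 0) XOR (NOT 0 IMPLIES 0)) -> 1
  row 13 [01101]: (((0 XOR 1) OR NOT 0) XOR (NOT 0 IMPLIES 0)) -> 1
  row 14 [01110]: (((1 XOR 0) OR NOT 0) XOR (NOT 0 IMPLIES 1)) -> 0
  row 15 [01111]: (((1 XOR 1) OR NOT 0) XOR (NOT 0 IMPLIES 1)) -> 0
  row 16 [10000]: (((0 XOR 0) OR NOT 1) XOR (NOT 1 IMPLIES 0)) -> 1
  row 17 [10001]: (((0 XOR 1) OR NOT 1) XOR (NOT 1 IMPLIES 0)) -> 0
  row 18 [10010]: (((1 XOR 0) OR NOT 1) XOR (NOT 1 IMPLIES 1)) -> 0
  row 19 [10011]: (((1 XOR 1) OR NOT 1) XOR (NOT 1 IMPLIES 1)) -> 1
  row 20 [10100]: (((0 XOR 0) OR NOT 1) XOR (NOT 1 IMPLIES 0)) -> 1
  row 21 [10101]: (((0 XOR 1) OR NOT 1) XOR (NOT 1 IMPLIES 0)) -> 0
  row 22 [10110]: (((1 XOR 0) OR NOT 1) XOR (NOT 1 IMPLIES 1)) -> 0
  row 23 [10111]: (((1 XOR 1) OR NOT 1) XOR (NOT 1 IMPLIES 1)) -> 1
  row 24 [11000]: (((0 XOR 0) OR NOT 1) XOR (NOT 1 IMPLIES 0)) -> 1
  row 25 [11001]: (((0 XOR 1) OR NOT 1) XOR (NOT 1 IMPLIES 0)) -> 0
  row 26 [11010]: (((1 XOR 0) OR NOT 1) XOR (NOT 1 IMPLIES 1)) -> 0
  row 27 [11011]: (((1 XOR 1) OR NOT 1) XOR (NOT 1 IMPLIES 1)) -> 1
  row 28 [11100]: (((0 XOR 0) OR NOT 1) XOR (NOT 1 IMPLIES 0)) -> 1
  row 29 [11101]: (((0 XOR 1) OR NOT 1) XOR (NOT 1 IMPLIES 0)) -> 0
  row 30 [11110]: (((1 XOR 0) OR NOT 1) XOR (NOT 1 IMPLIES 1)) -> 0
  row 31 [11111]: (((1 XOR 1) OR NOT 1) XOR (NOT 1 IMPLIES 1)) -> 1
Full result column, 4 rows per line (a,b,c fixed per line; d,e runs 00..11 left to right):
  rows 0-3 [a,b,c=000]: 1100  = hex C
  rows 4-7 [a,b,c=001]: 1100  = hex C
  rows 8-11 [a,b,c=010]: 1100  = hex C
  rows 12-15 [a,b,c=011]: 1100  = hex C
  rows 16-19 [a,b,c=100]: 1001  = hex 9
  rows 20-23 [a,b,c=101]: 1001  = hex 9
  rows 24-27 [a,b,c=110]: 1001  = hex 9
  rows 28-31 [a,b,c=111]: 1001  = hex 9
Output column (row 0 .. row 31) = 11001100110011001001100110011001
Output column grouped in 4s = 1100 1100 1100 1100 1001 1001 1001 1001 = 0xCCCC9999
Convert to decimal digit by digit (value = value*16 + digit):
  C -> 12
  12*16 + 12 (C) = 204
  204*16 + 12 (C) = 3276
  3276*16 + 12 (C) = 52428
  52428*16 + 9 = 838857
  838857*16 + 9 = 13421721
  13421721*16 + 9 = 214747545
  214747545*16 + 9 = 3435960729
Decimal = 3435960729

3435960729


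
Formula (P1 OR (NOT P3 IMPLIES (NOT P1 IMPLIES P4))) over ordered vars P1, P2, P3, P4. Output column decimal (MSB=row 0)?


Formula: (P1 OR (NOT P3 IMPLIES (NOT P1 IMPLIES P4))) over P1, P2, P3, P4 (16 rows)
Evaluate each row (bits = P1,P2,P3,P4, MSB first):
  row 0 [0000]: (0 OR (NOT 0 IMPLIES (NOT 0 IMPLIES 0))) -> 0
  row 1 [0001]: (0 OR (NOT 0 IMPLIES (NOT 0 IMPLIES 1))) -> 1
  row 2 [0010]: (0 OR (NOT 1 IMPLIES (NOT 0 IMPLIES 0))) -> 1
  row 3 [0011]: (0 OR (NOT 1 IMPLIES (NOT 0 IMPLIES 1))) -> 1
  row 4 [0100]: (0 OR (NOT 0 IMPLIES (NOT 0 IMPLIES 0))) -> 0
  row 5 [0101]: (0 OR (NOT 0 IMPLIES (NOT 0 IMPLIES 1))) -> 1
  row 6 [0110]: (0 OR (NOT 1 IMPLIES (NOT 0 IMPLIES 0))) -> 1
  row 7 [0111]: (0 OR (NOT 1 IMPLIES (NOT 0 IMPLIES 1))) -> 1
  row 8 [1000]: (1 OR (NOT 0 IMPLIES (NOT 1 IMPLIES 0))) -> 1
  row 9 [1001]: (1 OR (NOT 0 IMPLIES (NOT 1 IMPLIES 1))) -> 1
  row 10 [1010]: (1 OR (NOT 1 IMPLIES (NOT 1 IMPLIES 0))) -> 1
  row 11 [1011]: (1 OR (NOT 1 IMPLIES (NOT 1 IMPLIES 1))) -> 1
  row 12 [1100]: (1 OR (NOT 0 IMPLIES (NOT 1 IMPLIES 0))) -> 1
  row 13 [1101]: (1 OR (NOT 0 IMPLIES (NOT 1 IMPLIES 1))) -> 1
  row 14 [1110]: (1 OR (NOT 1 IMPLIES (NOT 1 IMPLIES 0))) -> 1
  row 15 [1111]: (1 OR (NOT 1 IMPLIES (NOT 1 IMPLIES 1))) -> 1
Full result column, 4 rows per line (P1,P2 fixed per line; P3,P4 runs 00..11 left to right):
  rows 0-3 [P1,P2=00]: 0111  = hex 7
  rows 4-7 [P1,P2=01]: 0111  = hex 7
  rows 8-11 [P1,P2=10]: 1111  = hex F
  rows 12-15 [P1,P2=11]: 1111  = hex F
Output column (row 0 .. row 15) = 0111011111111111
Output column grouped in 4s = 0111 0111 1111 1111 = 0x77FF
Convert to decimal digit by digit (value = value*16 + digit):
  7 -> 7
  7*16 + 7 = 119
  119*16 + 15 (F) = 1919
  1919*16 + 15 (F) = 30719
Decimal = 30719

30719


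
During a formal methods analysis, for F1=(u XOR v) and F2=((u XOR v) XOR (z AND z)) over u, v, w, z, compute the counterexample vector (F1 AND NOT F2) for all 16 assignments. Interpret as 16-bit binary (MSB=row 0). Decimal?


F1 = (u XOR v)
F2 = ((u XOR v) XOR (z AND z))
Counterexample to F1=>F2 is where F1=1 and F2=0.
Evaluate each row (bits = u,v,w,z, MSB first):
  row 0 [0000]: F1=0 F2=0 -> F1&~F2 -> 0
  row 1 [0001]: F1=0 F2=1 -> F1&~F2 -> 0
  row 2 [0010]: F1=0 F2=0 -> F1&~F2 -> 0
  row 3 [0011]: F1=0 F2=1 -> F1&~F2 -> 0
  row 4 [0100]: F1=1 F2=1 -> F1&~F2 -> 0
  row 5 [0101]: F1=1 F2=0 -> F1&~F2 -> 1
  row 6 [0110]: F1=1 F2=1 -> F1&~F2 -> 0
  row 7 [0111]: F1=1 F2=0 -> F1&~F2 -> 1
  row 8 [1000]: F1=1 F2=1 -> F1&~F2 -> 0
  row 9 [1001]: F1=1 F2=0 -> F1&~F2 -> 1
  row 10 [1010]: F1=1 F2=1 -> F1&~F2 -> 0
  row 11 [1011]: F1=1 F2=0 -> F1&~F2 -> 1
  row 12 [1100]: F1=0 F2=0 -> F1&~F2 -> 0
  row 13 [1101]: F1=0 F2=1 -> F1&~F2 -> 0
  row 14 [1110]: F1=0 F2=0 -> F1&~F2 -> 0
  row 15 [1111]: F1=0 F2=1 -> F1&~F2 -> 0
Full result column, 4 rows per line (u,v fixed per line; w,z runs 00..11 left to right):
  rows 0-3 [u,v=00]: 0000  = hex 0
  rows 4-7 [u,v=01]: 0101  = hex 5
  rows 8-11 [u,v=10]: 0101  = hex 5
  rows 12-15 [u,v=11]: 0000  = hex 0
Counterexample vector (row 0 .. row 15) = 0000010101010000
Output column grouped in 4s = 0000 0101 0101 0000 = 0x0550
Convert to decimal digit by digit (value = value*16 + digit):
  0 -> 0
  0*16 + 5 = 5
  5*16 + 5 = 85
  85*16 + 0 = 1360
Decimal = 1360

1360


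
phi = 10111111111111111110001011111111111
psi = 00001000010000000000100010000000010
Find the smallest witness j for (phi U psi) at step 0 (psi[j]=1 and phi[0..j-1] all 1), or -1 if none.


(phi U psi) at 0: need smallest j with psi[j]=1 and phi[i]=1 for all i in [0,j).
Scan from step 0:
  step 0: phi=1, psi=0 -> continue
  step 1: phi=0 -> phi-prefix broken from here
  step 4: psi=1 but phi already failed -> not a witness
  step 9: psi=1 but phi already failed -> not a witness
  step 20: psi=1 but phi already failed -> not a witness
  step 24: psi=1 but phi already failed -> not a witness
  step 33: psi=1 but phi already failed -> not a witness
  end of trace: no witness -> -1
Witness step = -1

-1


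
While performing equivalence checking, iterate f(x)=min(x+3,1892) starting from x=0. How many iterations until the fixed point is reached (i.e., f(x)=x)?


Step 1: x=0, cap=1892, increment=3
Step 2: x grows by 3 each step until capped at 1892; fixed point is x=1892
Step 3: iterations = ceil(1892/3) = 631

631


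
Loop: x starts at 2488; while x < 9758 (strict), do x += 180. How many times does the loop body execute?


Step 1: x goes from 2488 toward 9758 by 180; the body runs while x<9758, so iterations = ceil((bound-start)/step)
Step 2: Distance=7270
Step 3: ceil(7270/180)=41

41


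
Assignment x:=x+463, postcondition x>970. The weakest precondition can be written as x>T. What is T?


Formula: wp(x:=E, P) = P[E/x] (substitute E for x in postcondition)
Step 1: Postcondition: x>970
Step 2: Substitute x+463 for x: x+463>970
Step 3: Solve for x: x > 970-463 = 507

507


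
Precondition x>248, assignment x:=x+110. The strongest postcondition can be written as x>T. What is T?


Formula: sp(P, x:=E) = exists old_x. (x = E[old_x/x]) AND P[old_x/x] (old_x is the value of x before the assignment; eliminate old_x by solving x = E[old_x/x] for old_x)
Step 1: Precondition P: x>248, i.e. old_x > 248
Step 2: Assignment gives x = old_x + 110, so old_x = x - 110
Step 3: Substitute into P: x - 110 > 248
Step 4: Simplify: x > 248+110 = 358

358


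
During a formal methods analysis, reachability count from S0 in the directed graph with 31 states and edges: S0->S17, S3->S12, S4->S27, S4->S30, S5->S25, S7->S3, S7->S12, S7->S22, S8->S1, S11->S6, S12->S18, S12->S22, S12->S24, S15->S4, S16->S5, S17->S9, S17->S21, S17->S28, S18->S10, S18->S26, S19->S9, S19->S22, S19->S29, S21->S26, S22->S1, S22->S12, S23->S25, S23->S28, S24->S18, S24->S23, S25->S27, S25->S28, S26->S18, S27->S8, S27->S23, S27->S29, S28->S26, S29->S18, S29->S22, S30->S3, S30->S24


BFS from S0:
  layer 0: {S0}
  layer 1: {S17}
  layer 2: {S9, S21, S28}
  layer 3: {S26}
  layer 4: {S18}
  layer 5: {S10}
Reachable set: {S0, S9, S10, S17, S18, S21, S26, S28}
Count = 8

8


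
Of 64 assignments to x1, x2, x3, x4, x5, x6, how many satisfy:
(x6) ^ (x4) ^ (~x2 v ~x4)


CNF with 3 clauses over 6 vars (64 assignments).
An assignment satisfies CNF iff every clause has >=1 true literal.
Check each row (bits = x1,x2,x3,x4,x5,x6; clause T/F shown):
  row 0 [000000]: clauses=FFT -> 0
  row 1 [000001]: clauses=TFT -> 0
  row 2 [000010]: clauses=FFT -> 0
  row 3 [000011]: clauses=TFT -> 0
  row 4 [000100]: clauses=FTT -> 0
  (every remaining row is evaluated the same way; all 64 results are listed next)
Full result column, 8 rows per line (x1,x2,x3 fixed per line; x4,x5,x6 runs 000..111 left to right):
  rows 0-7 [x1,x2,x3=000]: 00000101  (ones: 2)
  rows 8-15 [x1,x2,x3=001]: 00000101  (ones: 2)
  rows 16-23 [x1,x2,x3=010]: 00000000  (ones: 0)
  rows 24-31 [x1,x2,x3=011]: 00000000  (ones: 0)
  rows 32-39 [x1,x2,x3=100]: 00000101  (ones: 2)
  rows 40-47 [x1,x2,x3=101]: 00000101  (ones: 2)
  rows 48-55 [x1,x2,x3=110]: 00000000  (ones: 0)
  rows 56-63 [x1,x2,x3=111]: 00000000  (ones: 0)
Satisfying assignments = 2+2+0+0+2+2+0+0 = 8

8


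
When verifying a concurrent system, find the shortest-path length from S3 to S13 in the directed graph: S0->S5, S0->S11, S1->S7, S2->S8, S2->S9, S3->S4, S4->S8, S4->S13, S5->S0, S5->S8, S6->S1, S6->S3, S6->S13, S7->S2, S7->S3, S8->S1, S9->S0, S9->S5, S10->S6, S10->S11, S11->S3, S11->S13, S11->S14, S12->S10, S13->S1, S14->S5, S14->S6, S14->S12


BFS layer-by-layer from S3:
  dist 0: {S3}
  dist 1: {S4}
  dist 2: {S8, S13}
  -> S13 reached at distance 2
Shortest path length = 2

2


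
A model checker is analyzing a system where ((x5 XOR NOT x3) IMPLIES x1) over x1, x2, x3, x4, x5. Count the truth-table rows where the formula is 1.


Formula: ((x5 XOR NOT x3) IMPLIES x1) over 5 vars (32 rows)
Evaluate each row (x1, x2, x3, x4, x5 as bits, MSB first):
  row 0 [00000]: ((0 XOR NOT 0) IMPLIES 0) -> 0
  row 1 [00001]: ((1 XOR NOT 0) IMPLIES 0) -> 1
  row 2 [00010]: ((0 XOR NOT 0) IMPLIES 0) -> 0
  row 3 [00011]: ((1 XOR NOT 0) IMPLIES 0) -> 1
  row 4 [00100]: ((0 XOR NOT 1) IMPLIES 0) -> 1
  row 5 [00101]: ((1 XOR NOT 1) IMPLIES 0) -> 0
  row 6 [00110]: ((0 XOR NOT 1) IMPLIES 0) -> 1
  row 7 [00111]: ((1 XOR NOT 1) IMPLIES 0) -> 0
  row 8 [01000]: ((0 XOR NOT 0) IMPLIES 0) -> 0
  row 9 [01001]: ((1 XOR NOT 0) IMPLIES 0) -> 1
  row 10 [01010]: ((0 XOR NOT 0) IMPLIES 0) -> 0
  row 11 [01011]: ((1 XOR NOT 0) IMPLIES 0) -> 1
  row 12 [01100]: ((0 XOR NOT 1) IMPLIES 0) -> 1
  row 13 [01101]: ((1 XOR NOT 1) IMPLIES 0) -> 0
  row 14 [01110]: ((0 XOR NOT 1) IMPLIES 0) -> 1
  row 15 [01111]: ((1 XOR NOT 1) IMPLIES 0) -> 0
  row 16 [10000]: ((0 XOR NOT 0) IMPLIES 1) -> 1
  row 17 [10001]: ((1 XOR NOT 0) IMPLIES 1) -> 1
  row 18 [10010]: ((0 XOR NOT 0) IMPLIES 1) -> 1
  row 19 [10011]: ((1 XOR NOT 0) IMPLIES 1) -> 1
  row 20 [10100]: ((0 XOR NOT 1) IMPLIES 1) -> 1
  row 21 [10101]: ((1 XOR NOT 1) IMPLIES 1) -> 1
  row 22 [10110]: ((0 XOR NOT 1) IMPLIES 1) -> 1
  row 23 [10111]: ((1 XOR NOT 1) IMPLIES 1) -> 1
  row 24 [11000]: ((0 XOR NOT 0) IMPLIES 1) -> 1
  row 25 [11001]: ((1 XOR NOT 0) IMPLIES 1) -> 1
  row 26 [11010]: ((0 XOR NOT 0) IMPLIES 1) -> 1
  row 27 [11011]: ((1 XOR NOT 0) IMPLIES 1) -> 1
  row 28 [11100]: ((0 XOR NOT 1) IMPLIES 1) -> 1
  row 29 [11101]: ((1 XOR NOT 1) IMPLIES 1) -> 1
  row 30 [11110]: ((0 XOR NOT 1) IMPLIES 1) -> 1
  row 31 [11111]: ((1 XOR NOT 1) IMPLIES 1) -> 1
Full result column, 8 rows per line (x1,x2 fixed per line; x3,x4,x5 runs 000..111 left to right):
  rows 0-7 [x1,x2=00]: 01011010  (ones: 4)
  rows 8-15 [x1,x2=01]: 01011010  (ones: 4)
  rows 16-23 [x1,x2=10]: 11111111  (ones: 8)
  rows 24-31 [x1,x2=11]: 11111111  (ones: 8)
Count of 1-rows = 4+4+8+8 = 24

24


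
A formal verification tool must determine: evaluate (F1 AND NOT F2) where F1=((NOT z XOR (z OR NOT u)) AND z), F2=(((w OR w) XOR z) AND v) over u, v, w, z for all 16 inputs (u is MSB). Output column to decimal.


F1 = ((NOT z XOR (z OR NOT u)) AND z)
F2 = (((w OR w) XOR z) AND v)
Counterexample to F1=>F2 is where F1=1 and F2=0.
Evaluate each row (bits = u,v,w,z, MSB first):
  row 0 [0000]: F1=0 F2=0 -> F1&~F2 -> 0
  row 1 [0001]: F1=1 F2=0 -> F1&~F2 -> 1
  row 2 [0010]: F1=0 F2=0 -> F1&~F2 -> 0
  row 3 [0011]: F1=1 F2=0 -> F1&~F2 -> 1
  row 4 [0100]: F1=0 F2=0 -> F1&~F2 -> 0
  row 5 [0101]: F1=1 F2=1 -> F1&~F2 -> 0
  row 6 [0110]: F1=0 F2=1 -> F1&~F2 -> 0
  row 7 [0111]: F1=1 F2=0 -> F1&~F2 -> 1
  row 8 [1000]: F1=0 F2=0 -> F1&~F2 -> 0
  row 9 [1001]: F1=1 F2=0 -> F1&~F2 -> 1
  row 10 [1010]: F1=0 F2=0 -> F1&~F2 -> 0
  row 11 [1011]: F1=1 F2=0 -> F1&~F2 -> 1
  row 12 [1100]: F1=0 F2=0 -> F1&~F2 -> 0
  row 13 [1101]: F1=1 F2=1 -> F1&~F2 -> 0
  row 14 [1110]: F1=0 F2=1 -> F1&~F2 -> 0
  row 15 [1111]: F1=1 F2=0 -> F1&~F2 -> 1
Full result column, 4 rows per line (u,v fixed per line; w,z runs 00..11 left to right):
  rows 0-3 [u,v=00]: 0101  = hex 5
  rows 4-7 [u,v=01]: 0001  = hex 1
  rows 8-11 [u,v=10]: 0101  = hex 5
  rows 12-15 [u,v=11]: 0001  = hex 1
Counterexample vector (row 0 .. row 15) = 0101000101010001
Output column grouped in 4s = 0101 0001 0101 0001 = 0x5151
Convert to decimal digit by digit (value = value*16 + digit):
  5 -> 5
  5*16 + 1 = 81
  81*16 + 5 = 1301
  1301*16 + 1 = 20817
Decimal = 20817

20817
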